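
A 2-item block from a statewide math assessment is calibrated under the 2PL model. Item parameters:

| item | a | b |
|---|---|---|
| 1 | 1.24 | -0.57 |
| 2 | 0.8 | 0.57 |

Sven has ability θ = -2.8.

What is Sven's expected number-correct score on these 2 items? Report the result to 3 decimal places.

P(θ) = 1 / (1 + exp(−a(θ − b)))
P_1 = 1/(1+e^{2.7652}) = 0.0592
P_2 = 1/(1+e^{2.6960}) = 0.0632
E[score] = 0.0592 + 0.0632 = 0.1224

0.122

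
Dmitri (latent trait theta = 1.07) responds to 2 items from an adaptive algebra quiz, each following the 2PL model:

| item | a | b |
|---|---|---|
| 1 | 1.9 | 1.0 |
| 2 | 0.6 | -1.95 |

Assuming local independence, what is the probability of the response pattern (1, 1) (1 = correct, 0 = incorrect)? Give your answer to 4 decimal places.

P(theta) = 1 / (1 + exp(−a(theta − b)))
P_1 = 1/(1+e^{-0.1330}) = 0.5332
P_2 = 1/(1+e^{-1.8120}) = 0.8596
L = P_1 × P_2 = 0.5332 × 0.8596 = 0.45834

0.4583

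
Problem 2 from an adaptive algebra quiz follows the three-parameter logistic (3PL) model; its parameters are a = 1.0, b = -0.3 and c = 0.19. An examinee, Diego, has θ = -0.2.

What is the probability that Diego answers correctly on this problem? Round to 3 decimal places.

P(θ) = c + (1 − c) · 1 / (1 + exp(−a(θ − b)))
Exponent: 1.0 × (-0.2 − (-0.3)) = 0.1000
1/(1 + e^{-0.1000}) = 0.5250
P = 0.19 + 0.81 × 0.5250 = 0.6152

0.615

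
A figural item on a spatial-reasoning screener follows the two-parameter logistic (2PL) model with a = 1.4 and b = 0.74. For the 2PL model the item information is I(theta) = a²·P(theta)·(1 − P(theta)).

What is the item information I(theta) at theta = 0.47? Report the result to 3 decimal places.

0.473

P = 1/(1+e^{0.3780}) = 0.4066
P(1−P) = 0.4066 × 0.5934 = 0.2413
I = a² × P(1−P) = 1.4² × 0.2413 = 0.47291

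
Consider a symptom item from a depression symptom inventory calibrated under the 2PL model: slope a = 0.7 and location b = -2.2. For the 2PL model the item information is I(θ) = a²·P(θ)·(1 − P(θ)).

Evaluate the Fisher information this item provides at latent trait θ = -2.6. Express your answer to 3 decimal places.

0.120

P = 1/(1+e^{0.2800}) = 0.4305
P(1−P) = 0.4305 × 0.5695 = 0.2452
I = a² × P(1−P) = 0.7² × 0.2452 = 0.12013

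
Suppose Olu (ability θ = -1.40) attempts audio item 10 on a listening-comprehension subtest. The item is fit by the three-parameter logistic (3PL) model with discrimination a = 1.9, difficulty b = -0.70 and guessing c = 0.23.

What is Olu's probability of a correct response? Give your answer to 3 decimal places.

P(θ) = c + (1 − c) · 1 / (1 + exp(−a(θ − b)))
Exponent: 1.9 × (-1.40 − (-0.70)) = -1.3300
1/(1 + e^{1.3300}) = 0.2092
P = 0.23 + 0.77 × 0.2092 = 0.3911

0.391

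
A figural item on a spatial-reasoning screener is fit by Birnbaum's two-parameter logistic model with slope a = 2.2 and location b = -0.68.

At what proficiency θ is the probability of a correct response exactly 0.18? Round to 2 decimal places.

P(θ) = 1 / (1 + exp(−a(θ − b)))
logit = ln(0.1800/0.8200) = -1.5163
θ = b + logit/(a) = -0.68 + (-1.5163)/2.2000 = -1.3692

-1.37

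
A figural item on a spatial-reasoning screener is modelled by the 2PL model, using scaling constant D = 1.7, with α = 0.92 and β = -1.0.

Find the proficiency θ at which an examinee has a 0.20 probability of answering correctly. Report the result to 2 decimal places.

-1.89

P(θ) = 1 / (1 + exp(−D·α(θ − β)))
logit = ln(0.2000/0.8000) = -1.3863
θ = β + logit/(1.7·α) = -1.0 + (-1.3863)/1.5640 = -1.8864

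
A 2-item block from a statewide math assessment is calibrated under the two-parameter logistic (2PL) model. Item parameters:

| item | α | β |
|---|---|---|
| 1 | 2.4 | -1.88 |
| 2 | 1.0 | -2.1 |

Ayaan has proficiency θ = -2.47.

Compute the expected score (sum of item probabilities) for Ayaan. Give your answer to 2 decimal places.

0.60

P(θ) = 1 / (1 + exp(−α(θ − β)))
P_1 = 1/(1+e^{1.4160}) = 0.1953
P_2 = 1/(1+e^{0.3700}) = 0.4085
E[score] = 0.1953 + 0.4085 = 0.6038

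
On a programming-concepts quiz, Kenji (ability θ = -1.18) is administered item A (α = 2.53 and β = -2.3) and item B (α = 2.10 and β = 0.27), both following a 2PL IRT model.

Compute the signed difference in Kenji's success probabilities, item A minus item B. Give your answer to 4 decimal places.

P(θ) = 1 / (1 + exp(−α(θ − β)))
P_A = 0.9445
P_B = 0.0454
P_A − P_B = 0.8990

0.8990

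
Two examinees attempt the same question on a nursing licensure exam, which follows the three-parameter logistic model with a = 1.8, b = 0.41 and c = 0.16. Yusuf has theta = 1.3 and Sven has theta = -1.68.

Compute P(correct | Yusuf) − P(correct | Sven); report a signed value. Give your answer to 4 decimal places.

P(theta) = c + (1 − c) · 1 / (1 + exp(−a(theta − b)))
P(Yusuf) = 0.8591  [exponent 1.6020]
P(Sven) = 0.1791  [exponent -3.7620]
Difference = 0.8591 − 0.1791 = 0.6801

0.6801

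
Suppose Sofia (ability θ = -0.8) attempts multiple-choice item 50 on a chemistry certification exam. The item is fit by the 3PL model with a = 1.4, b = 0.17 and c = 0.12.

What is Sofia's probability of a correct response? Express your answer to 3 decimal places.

0.300

P(θ) = c + (1 − c) · 1 / (1 + exp(−a(θ − b)))
Exponent: 1.4 × (-0.8 − 0.17) = -1.3580
1/(1 + e^{1.3580}) = 0.2046
P = 0.12 + 0.88 × 0.2046 = 0.3000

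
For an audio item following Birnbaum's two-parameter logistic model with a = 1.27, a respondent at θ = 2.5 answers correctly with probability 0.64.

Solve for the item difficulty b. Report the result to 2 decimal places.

2.05

P(θ) = 1 / (1 + exp(−a(θ − b)))
logit(0.64) = ln(0.64/0.36) = 0.5754
b = θ − logit/(a) = 2.5 − 0.5754/1.2700 = 2.0470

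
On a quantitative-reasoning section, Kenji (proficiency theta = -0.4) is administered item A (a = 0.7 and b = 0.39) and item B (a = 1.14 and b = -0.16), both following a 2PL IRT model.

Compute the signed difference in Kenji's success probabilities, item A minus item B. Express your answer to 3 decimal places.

P(theta) = 1 / (1 + exp(−a(theta − b)))
P_A = 0.3652
P_B = 0.4320
P_A − P_B = -0.0669

-0.067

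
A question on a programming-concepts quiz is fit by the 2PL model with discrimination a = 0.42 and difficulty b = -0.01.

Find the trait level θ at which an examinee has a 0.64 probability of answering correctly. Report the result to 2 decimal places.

P(θ) = 1 / (1 + exp(−a(θ − b)))
logit = ln(0.6400/0.3600) = 0.5754
θ = b + logit/(a) = -0.01 + 0.5754/0.4200 = 1.3599

1.36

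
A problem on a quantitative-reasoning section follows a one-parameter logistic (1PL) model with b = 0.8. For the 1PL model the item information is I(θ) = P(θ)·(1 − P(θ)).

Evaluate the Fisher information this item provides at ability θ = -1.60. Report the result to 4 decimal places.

P = 1/(1+e^{2.4000}) = 0.0832
P(1−P) = 0.0832 × 0.9168 = 0.0763
I = P(1−P) = 0.07625

0.0763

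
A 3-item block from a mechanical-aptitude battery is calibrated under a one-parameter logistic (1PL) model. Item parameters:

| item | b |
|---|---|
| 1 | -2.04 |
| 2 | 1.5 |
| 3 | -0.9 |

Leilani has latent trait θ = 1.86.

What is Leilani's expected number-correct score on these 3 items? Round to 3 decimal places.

P(θ) = 1 / (1 + exp(−(θ − b)))
P_1 = 1/(1+e^{-3.9000}) = 0.9802
P_2 = 1/(1+e^{-0.3600}) = 0.5890
P_3 = 1/(1+e^{-2.7600}) = 0.9405
E[score] = 0.9802 + 0.5890 + 0.9405 = 2.5097

2.510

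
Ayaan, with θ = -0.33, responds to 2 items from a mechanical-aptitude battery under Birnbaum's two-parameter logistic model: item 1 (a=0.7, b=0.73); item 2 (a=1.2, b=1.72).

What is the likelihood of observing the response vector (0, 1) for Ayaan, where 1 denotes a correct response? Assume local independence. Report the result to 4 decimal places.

0.0533

P(θ) = 1 / (1 + exp(−a(θ − b)))
P_1 = 1/(1+e^{0.7420}) = 0.3226
P_2 = 1/(1+e^{2.4600}) = 0.0787
L = (1−P_1) × P_2 = 0.6774 × 0.0787 = 0.05332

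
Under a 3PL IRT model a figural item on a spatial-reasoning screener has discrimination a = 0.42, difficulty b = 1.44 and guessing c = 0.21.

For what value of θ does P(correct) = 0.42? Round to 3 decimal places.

P(θ) = c + (1 − c) · 1 / (1 + exp(−a(θ − b)))
Remove guessing floor: (0.42 − 0.21)/(1 − 0.21) = 0.2658
logit = ln(0.2658/0.7342) = -1.0159
θ = b + logit/(a) = 1.44 + (-1.0159)/0.4200 = -0.9789

-0.979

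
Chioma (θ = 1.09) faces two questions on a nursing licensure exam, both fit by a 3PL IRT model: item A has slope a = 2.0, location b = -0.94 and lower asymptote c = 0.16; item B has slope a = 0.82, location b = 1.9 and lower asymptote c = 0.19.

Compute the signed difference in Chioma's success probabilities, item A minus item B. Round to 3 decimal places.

P(θ) = c + (1 − c) · 1 / (1 + exp(−a(θ − b)))
P_A = 0.9858
P_B = 0.4652
P_A − P_B = 0.5205

0.521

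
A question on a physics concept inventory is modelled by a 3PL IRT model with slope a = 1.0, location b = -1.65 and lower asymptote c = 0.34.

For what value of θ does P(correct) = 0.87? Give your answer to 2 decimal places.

P(θ) = c + (1 − c) · 1 / (1 + exp(−a(θ − b)))
Remove guessing floor: (0.87 − 0.34)/(1 − 0.34) = 0.8030
logit = ln(0.8030/0.1970) = 1.4053
θ = b + logit/(a) = -1.65 + 1.4053/1.0000 = -0.2447

-0.24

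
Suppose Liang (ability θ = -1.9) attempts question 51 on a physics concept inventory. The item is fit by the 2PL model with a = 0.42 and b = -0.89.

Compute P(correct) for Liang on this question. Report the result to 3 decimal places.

0.396

P(θ) = 1 / (1 + exp(−a(θ − b)))
Exponent: 0.42 × (-1.9 − (-0.89)) = -0.4242
1/(1 + e^{0.4242}) = 0.3955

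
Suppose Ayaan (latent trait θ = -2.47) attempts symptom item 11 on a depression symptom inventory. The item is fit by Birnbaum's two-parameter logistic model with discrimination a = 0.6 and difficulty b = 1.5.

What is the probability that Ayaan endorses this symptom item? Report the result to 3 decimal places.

0.085

P(θ) = 1 / (1 + exp(−a(θ − b)))
Exponent: 0.6 × (-2.47 − 1.5) = -2.3820
1/(1 + e^{2.3820}) = 0.0846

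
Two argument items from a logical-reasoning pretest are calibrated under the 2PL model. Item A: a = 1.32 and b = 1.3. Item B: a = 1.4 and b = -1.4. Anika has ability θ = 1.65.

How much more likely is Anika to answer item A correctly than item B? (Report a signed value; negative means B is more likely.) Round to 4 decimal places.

P(θ) = 1 / (1 + exp(−a(θ − b)))
P_A = 0.6135
P_B = 0.9862
P_A − P_B = -0.3727

-0.3727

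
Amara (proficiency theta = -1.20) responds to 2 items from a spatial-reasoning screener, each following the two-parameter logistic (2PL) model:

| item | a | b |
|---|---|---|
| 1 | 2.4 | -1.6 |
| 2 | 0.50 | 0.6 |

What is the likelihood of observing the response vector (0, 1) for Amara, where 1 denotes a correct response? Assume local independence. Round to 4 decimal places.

0.0800

P(theta) = 1 / (1 + exp(−a(theta − b)))
P_1 = 1/(1+e^{-0.9600}) = 0.7231
P_2 = 1/(1+e^{0.9000}) = 0.2891
L = (1−P_1) × P_2 = 0.2769 × 0.2891 = 0.08003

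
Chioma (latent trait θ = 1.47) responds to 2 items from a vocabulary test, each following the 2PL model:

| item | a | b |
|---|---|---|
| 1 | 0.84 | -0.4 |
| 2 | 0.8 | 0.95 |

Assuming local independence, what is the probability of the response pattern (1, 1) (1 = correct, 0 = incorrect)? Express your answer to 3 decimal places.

0.499

P(θ) = 1 / (1 + exp(−a(θ − b)))
P_1 = 1/(1+e^{-1.5708}) = 0.8279
P_2 = 1/(1+e^{-0.4160}) = 0.6025
L = P_1 × P_2 = 0.8279 × 0.6025 = 0.49883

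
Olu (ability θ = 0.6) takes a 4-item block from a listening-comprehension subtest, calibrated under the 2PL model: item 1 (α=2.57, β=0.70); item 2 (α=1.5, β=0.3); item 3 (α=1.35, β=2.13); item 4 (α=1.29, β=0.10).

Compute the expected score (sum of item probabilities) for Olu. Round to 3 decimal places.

P(θ) = 1 / (1 + exp(−α(θ − β)))
P_1 = 1/(1+e^{0.2570}) = 0.4361
P_2 = 1/(1+e^{-0.4500}) = 0.6106
P_3 = 1/(1+e^{2.0655}) = 0.1125
P_4 = 1/(1+e^{-0.6450}) = 0.6559
E[score] = 0.4361 + 0.6106 + 0.1125 + 0.6559 = 1.8151

1.815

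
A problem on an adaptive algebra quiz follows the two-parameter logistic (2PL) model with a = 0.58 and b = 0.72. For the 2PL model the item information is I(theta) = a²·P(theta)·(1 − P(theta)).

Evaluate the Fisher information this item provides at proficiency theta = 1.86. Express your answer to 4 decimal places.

P = 1/(1+e^{-0.6612}) = 0.6595
P(1−P) = 0.6595 × 0.3405 = 0.2246
I = a² × P(1−P) = 0.58² × 0.2246 = 0.07554

0.0755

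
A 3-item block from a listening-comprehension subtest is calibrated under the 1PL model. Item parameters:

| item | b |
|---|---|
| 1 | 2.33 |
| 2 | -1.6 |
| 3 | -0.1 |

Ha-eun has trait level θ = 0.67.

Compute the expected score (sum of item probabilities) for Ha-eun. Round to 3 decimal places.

1.750

P(θ) = 1 / (1 + exp(−(θ − b)))
P_1 = 1/(1+e^{1.6600}) = 0.1598
P_2 = 1/(1+e^{-2.2700}) = 0.9064
P_3 = 1/(1+e^{-0.7700}) = 0.6835
E[score] = 0.1598 + 0.9064 + 0.6835 = 1.7496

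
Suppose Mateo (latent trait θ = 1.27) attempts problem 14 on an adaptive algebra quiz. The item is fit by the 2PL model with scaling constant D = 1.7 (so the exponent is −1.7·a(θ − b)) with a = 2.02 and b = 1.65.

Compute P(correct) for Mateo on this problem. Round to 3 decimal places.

P(θ) = 1 / (1 + exp(−D·a(θ − b)))
Exponent: 1.7 × 2.02 × (1.27 − 1.65) = -1.3049
1/(1 + e^{1.3049}) = 0.2133
P = 0.2133

0.213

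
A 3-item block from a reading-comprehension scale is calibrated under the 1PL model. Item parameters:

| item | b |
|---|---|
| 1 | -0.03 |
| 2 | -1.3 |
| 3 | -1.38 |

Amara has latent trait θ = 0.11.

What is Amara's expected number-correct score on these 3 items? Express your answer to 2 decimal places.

2.15

P(θ) = 1 / (1 + exp(−(θ − b)))
P_1 = 1/(1+e^{-0.1400}) = 0.5349
P_2 = 1/(1+e^{-1.4100}) = 0.8038
P_3 = 1/(1+e^{-1.4900}) = 0.8161
E[score] = 0.5349 + 0.8038 + 0.8161 = 2.1548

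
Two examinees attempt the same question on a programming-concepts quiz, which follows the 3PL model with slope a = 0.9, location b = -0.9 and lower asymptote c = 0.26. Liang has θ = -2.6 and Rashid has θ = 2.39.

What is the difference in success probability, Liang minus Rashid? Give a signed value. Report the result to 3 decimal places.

-0.572

P(θ) = c + (1 − c) · 1 / (1 + exp(−a(θ − b)))
P(Liang) = 0.3917  [exponent -1.5300]
P(Rashid) = 0.9636  [exponent 2.9610]
Difference = 0.3917 − 0.9636 = -0.5719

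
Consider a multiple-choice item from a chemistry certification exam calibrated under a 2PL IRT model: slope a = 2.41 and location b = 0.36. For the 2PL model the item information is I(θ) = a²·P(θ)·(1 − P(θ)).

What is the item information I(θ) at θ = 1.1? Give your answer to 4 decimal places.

0.7154

P = 1/(1+e^{-1.7834}) = 0.8561
P(1−P) = 0.8561 × 0.1439 = 0.1232
I = a² × P(1−P) = 2.41² × 0.1232 = 0.71545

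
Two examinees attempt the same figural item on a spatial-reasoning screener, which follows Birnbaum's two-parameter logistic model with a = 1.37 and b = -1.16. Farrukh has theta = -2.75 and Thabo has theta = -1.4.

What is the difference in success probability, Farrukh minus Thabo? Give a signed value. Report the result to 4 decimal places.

-0.3168

P(theta) = 1 / (1 + exp(−a(theta − b)))
P(Farrukh) = 0.1017  [exponent -2.1783]
P(Thabo) = 0.4185  [exponent -0.3288]
Difference = 0.1017 − 0.4185 = -0.3168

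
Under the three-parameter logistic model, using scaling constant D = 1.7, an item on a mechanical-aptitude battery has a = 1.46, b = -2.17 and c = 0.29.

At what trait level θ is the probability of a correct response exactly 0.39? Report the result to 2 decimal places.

-2.90

P(θ) = c + (1 − c) · 1 / (1 + exp(−D·a(θ − b)))
Remove guessing floor: (0.39 − 0.29)/(1 − 0.29) = 0.1408
logit = ln(0.1408/0.8592) = -1.8083
θ = b + logit/(1.7·a) = -2.17 + (-1.8083)/2.4820 = -2.8986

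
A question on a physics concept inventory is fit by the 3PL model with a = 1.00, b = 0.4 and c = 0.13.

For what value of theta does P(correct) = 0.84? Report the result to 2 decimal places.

P(theta) = c + (1 − c) · 1 / (1 + exp(−a(theta − b)))
Remove guessing floor: (0.84 − 0.13)/(1 − 0.13) = 0.8161
logit = ln(0.8161/0.1839) = 1.4901
theta = b + logit/(a) = 0.4 + 1.4901/1.0000 = 1.8901

1.89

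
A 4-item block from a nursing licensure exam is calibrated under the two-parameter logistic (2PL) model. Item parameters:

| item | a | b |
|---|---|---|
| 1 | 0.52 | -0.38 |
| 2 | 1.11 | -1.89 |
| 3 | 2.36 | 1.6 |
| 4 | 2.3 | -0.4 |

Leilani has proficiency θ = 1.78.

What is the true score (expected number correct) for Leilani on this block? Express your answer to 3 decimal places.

P(θ) = 1 / (1 + exp(−a(θ − b)))
P_1 = 1/(1+e^{-1.1232}) = 0.7546
P_2 = 1/(1+e^{-4.0737}) = 0.9833
P_3 = 1/(1+e^{-0.4248}) = 0.6046
P_4 = 1/(1+e^{-5.0140}) = 0.9934
E[score] = 0.7546 + 0.9833 + 0.6046 + 0.9934 = 3.3359

3.336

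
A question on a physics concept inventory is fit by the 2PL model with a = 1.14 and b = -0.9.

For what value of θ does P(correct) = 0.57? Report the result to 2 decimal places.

-0.65

P(θ) = 1 / (1 + exp(−a(θ − b)))
logit = ln(0.5700/0.4300) = 0.2819
θ = b + logit/(a) = -0.9 + 0.2819/1.1400 = -0.6528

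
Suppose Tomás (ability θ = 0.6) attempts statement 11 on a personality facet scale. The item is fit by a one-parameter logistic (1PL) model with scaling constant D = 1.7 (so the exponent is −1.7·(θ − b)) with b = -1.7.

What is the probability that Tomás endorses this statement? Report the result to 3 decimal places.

0.980

P(θ) = 1 / (1 + exp(−D·(θ − b)))
Exponent: 1.7 × (0.6 − (-1.7)) = 3.9100
1/(1 + e^{-3.9100}) = 0.9804
P = 0.9804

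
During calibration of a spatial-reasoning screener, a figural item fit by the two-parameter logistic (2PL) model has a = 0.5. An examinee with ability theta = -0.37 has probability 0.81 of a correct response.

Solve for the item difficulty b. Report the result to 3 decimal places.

P(theta) = 1 / (1 + exp(−a(theta − b)))
logit(0.81) = ln(0.81/0.19) = 1.4500
b = theta − logit/(a) = -0.37 − 1.4500/0.5000 = -3.2700

-3.270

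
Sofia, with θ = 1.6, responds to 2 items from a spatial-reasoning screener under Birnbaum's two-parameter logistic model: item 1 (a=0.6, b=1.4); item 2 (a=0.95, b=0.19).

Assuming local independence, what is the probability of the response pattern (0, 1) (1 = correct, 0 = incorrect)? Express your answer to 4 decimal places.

P(θ) = 1 / (1 + exp(−a(θ − b)))
P_1 = 1/(1+e^{-0.1200}) = 0.5300
P_2 = 1/(1+e^{-1.3395}) = 0.7924
L = (1−P_1) × P_2 = 0.4700 × 0.7924 = 0.37246

0.3725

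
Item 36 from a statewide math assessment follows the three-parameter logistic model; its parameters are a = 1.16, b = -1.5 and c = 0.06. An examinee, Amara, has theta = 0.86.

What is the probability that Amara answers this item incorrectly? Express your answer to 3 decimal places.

0.057

P(theta) = c + (1 − c) · 1 / (1 + exp(−a(theta − b)))
Exponent: 1.16 × (0.86 − (-1.5)) = 2.7376
1/(1 + e^{-2.7376}) = 0.9392
P = 0.06 + 0.94 × 0.9392 = 0.9429
P(incorrect) = 1 − 0.9429 = 0.0571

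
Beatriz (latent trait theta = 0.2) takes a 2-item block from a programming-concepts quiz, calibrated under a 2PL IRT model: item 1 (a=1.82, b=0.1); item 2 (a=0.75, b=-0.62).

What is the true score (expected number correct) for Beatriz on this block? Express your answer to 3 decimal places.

P(theta) = 1 / (1 + exp(−a(theta − b)))
P_1 = 1/(1+e^{-0.1820}) = 0.5454
P_2 = 1/(1+e^{-0.6150}) = 0.6491
E[score] = 0.5454 + 0.6491 = 1.1945

1.194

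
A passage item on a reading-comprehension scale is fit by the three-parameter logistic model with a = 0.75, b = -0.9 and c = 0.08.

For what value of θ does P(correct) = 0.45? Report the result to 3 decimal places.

-1.429

P(θ) = c + (1 − c) · 1 / (1 + exp(−a(θ − b)))
Remove guessing floor: (0.45 − 0.08)/(1 − 0.08) = 0.4022
logit = ln(0.4022/0.5978) = -0.3964
θ = b + logit/(a) = -0.9 + (-0.3964)/0.7500 = -1.4286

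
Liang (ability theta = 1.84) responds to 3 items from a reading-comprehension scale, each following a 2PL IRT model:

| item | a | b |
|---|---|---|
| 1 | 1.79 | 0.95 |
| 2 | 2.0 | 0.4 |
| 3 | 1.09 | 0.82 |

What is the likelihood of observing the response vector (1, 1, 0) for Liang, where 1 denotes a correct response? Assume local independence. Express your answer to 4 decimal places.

0.1948

P(theta) = 1 / (1 + exp(−a(theta − b)))
P_1 = 1/(1+e^{-1.5931}) = 0.8311
P_2 = 1/(1+e^{-2.8800}) = 0.9468
P_3 = 1/(1+e^{-1.1118}) = 0.7525
L = P_1 × P_2 × (1−P_3) = 0.8311 × 0.9468 × 0.2475 = 0.19478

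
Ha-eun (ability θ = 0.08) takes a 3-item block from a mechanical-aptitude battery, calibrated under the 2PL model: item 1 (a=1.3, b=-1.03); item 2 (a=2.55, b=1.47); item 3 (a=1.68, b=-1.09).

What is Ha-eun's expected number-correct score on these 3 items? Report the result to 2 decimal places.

P(θ) = 1 / (1 + exp(−a(θ − b)))
P_1 = 1/(1+e^{-1.4430}) = 0.8089
P_2 = 1/(1+e^{3.5445}) = 0.0281
P_3 = 1/(1+e^{-1.9656}) = 0.8771
E[score] = 0.8089 + 0.0281 + 0.8771 = 1.7141

1.71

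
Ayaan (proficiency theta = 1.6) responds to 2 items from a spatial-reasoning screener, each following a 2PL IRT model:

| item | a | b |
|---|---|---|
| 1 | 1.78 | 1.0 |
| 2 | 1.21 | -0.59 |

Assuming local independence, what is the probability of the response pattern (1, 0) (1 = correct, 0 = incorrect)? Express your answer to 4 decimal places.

P(theta) = 1 / (1 + exp(−a(theta − b)))
P_1 = 1/(1+e^{-1.0680}) = 0.7442
P_2 = 1/(1+e^{-2.6499}) = 0.9340
L = P_1 × (1−P_2) = 0.7442 × 0.0660 = 0.04911

0.0491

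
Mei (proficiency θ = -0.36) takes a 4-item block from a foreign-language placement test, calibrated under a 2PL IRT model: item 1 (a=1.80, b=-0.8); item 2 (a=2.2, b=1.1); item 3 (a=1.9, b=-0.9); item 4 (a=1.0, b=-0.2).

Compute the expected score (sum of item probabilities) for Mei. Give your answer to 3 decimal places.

P(θ) = 1 / (1 + exp(−a(θ − b)))
P_1 = 1/(1+e^{-0.7920}) = 0.6883
P_2 = 1/(1+e^{3.2120}) = 0.0387
P_3 = 1/(1+e^{-1.0260}) = 0.7361
P_4 = 1/(1+e^{0.1600}) = 0.4601
E[score] = 0.6883 + 0.0387 + 0.7361 + 0.4601 = 1.9232

1.923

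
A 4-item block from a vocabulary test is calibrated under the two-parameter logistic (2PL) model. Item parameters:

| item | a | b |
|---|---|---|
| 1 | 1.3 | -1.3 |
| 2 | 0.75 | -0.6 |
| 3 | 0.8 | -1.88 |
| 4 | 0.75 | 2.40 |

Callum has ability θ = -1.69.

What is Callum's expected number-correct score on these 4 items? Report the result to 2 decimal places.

P(θ) = 1 / (1 + exp(−a(θ − b)))
P_1 = 1/(1+e^{0.5070}) = 0.3759
P_2 = 1/(1+e^{0.8175}) = 0.3063
P_3 = 1/(1+e^{-0.1520}) = 0.5379
P_4 = 1/(1+e^{3.0675}) = 0.0445
E[score] = 0.3759 + 0.3063 + 0.5379 + 0.0445 = 1.2646

1.26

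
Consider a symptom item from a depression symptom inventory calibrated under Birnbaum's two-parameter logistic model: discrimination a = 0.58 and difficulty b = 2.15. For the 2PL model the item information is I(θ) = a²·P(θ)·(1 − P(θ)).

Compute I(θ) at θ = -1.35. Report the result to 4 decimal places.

0.0345

P = 1/(1+e^{2.0300}) = 0.1161
P(1−P) = 0.1161 × 0.8839 = 0.1026
I = a² × P(1−P) = 0.58² × 0.1026 = 0.03452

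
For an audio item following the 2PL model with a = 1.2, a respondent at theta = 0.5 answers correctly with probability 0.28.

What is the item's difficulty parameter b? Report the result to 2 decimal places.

1.29

P(theta) = 1 / (1 + exp(−a(theta − b)))
logit(0.28) = ln(0.28/0.72) = -0.9445
b = theta − logit/(a) = 0.5 − (-0.9445)/1.2000 = 1.2871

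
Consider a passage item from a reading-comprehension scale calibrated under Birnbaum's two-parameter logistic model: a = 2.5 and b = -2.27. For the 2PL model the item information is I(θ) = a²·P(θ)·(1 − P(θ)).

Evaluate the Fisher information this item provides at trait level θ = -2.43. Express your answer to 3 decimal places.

P = 1/(1+e^{0.4000}) = 0.4013
P(1−P) = 0.4013 × 0.5987 = 0.2403
I = a² × P(1−P) = 2.5² × 0.2403 = 1.50163

1.502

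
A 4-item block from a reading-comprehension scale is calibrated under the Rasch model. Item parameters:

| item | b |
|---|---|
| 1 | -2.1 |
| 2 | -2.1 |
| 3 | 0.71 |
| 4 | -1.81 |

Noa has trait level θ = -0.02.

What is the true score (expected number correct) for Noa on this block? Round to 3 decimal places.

P(θ) = 1 / (1 + exp(−(θ − b)))
P_1 = 1/(1+e^{-2.0800}) = 0.8889
P_2 = 1/(1+e^{-2.0800}) = 0.8889
P_3 = 1/(1+e^{0.7300}) = 0.3252
P_4 = 1/(1+e^{-1.7900}) = 0.8569
E[score] = 0.8889 + 0.8889 + 0.3252 + 0.8569 = 2.9600

2.960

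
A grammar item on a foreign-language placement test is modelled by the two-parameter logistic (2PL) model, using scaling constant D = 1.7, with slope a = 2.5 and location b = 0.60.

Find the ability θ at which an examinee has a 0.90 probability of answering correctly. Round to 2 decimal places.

P(θ) = 1 / (1 + exp(−D·a(θ − b)))
logit = ln(0.9000/0.1000) = 2.1972
θ = b + logit/(1.7·a) = 0.60 + 2.1972/4.2500 = 1.1170

1.12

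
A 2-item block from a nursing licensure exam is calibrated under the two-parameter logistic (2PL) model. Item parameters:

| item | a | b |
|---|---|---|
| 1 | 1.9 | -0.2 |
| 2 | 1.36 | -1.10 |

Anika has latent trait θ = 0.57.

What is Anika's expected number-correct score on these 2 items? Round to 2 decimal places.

P(θ) = 1 / (1 + exp(−a(θ − b)))
P_1 = 1/(1+e^{-1.4630}) = 0.8120
P_2 = 1/(1+e^{-2.2712}) = 0.9065
E[score] = 0.8120 + 0.9065 = 1.7185

1.72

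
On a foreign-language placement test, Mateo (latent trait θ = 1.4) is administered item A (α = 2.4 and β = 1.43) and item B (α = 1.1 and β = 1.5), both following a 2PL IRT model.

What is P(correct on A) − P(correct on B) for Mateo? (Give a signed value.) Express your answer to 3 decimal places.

P(θ) = 1 / (1 + exp(−α(θ − β)))
P_A = 0.4820
P_B = 0.4725
P_A − P_B = 0.0095

0.009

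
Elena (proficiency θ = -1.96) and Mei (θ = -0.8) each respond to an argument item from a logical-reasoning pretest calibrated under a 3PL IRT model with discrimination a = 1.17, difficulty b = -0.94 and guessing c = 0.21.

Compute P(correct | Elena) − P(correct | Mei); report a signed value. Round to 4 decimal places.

P(θ) = c + (1 − c) · 1 / (1 + exp(−a(θ − b)))
P(Elena) = 0.3938  [exponent -1.1934]
P(Mei) = 0.6373  [exponent 0.1638]
Difference = 0.3938 − 0.6373 = -0.2435

-0.2435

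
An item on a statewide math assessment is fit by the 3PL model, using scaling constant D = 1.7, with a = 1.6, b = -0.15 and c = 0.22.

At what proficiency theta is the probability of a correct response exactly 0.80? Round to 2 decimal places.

0.24

P(theta) = c + (1 − c) · 1 / (1 + exp(−D·a(theta − b)))
Remove guessing floor: (0.80 − 0.22)/(1 − 0.22) = 0.7436
logit = ln(0.7436/0.2564) = 1.0647
theta = b + logit/(1.7·a) = -0.15 + 1.0647/2.7200 = 0.2414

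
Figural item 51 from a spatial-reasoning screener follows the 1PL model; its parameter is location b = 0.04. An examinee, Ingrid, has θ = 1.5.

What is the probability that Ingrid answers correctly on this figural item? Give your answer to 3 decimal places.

P(θ) = 1 / (1 + exp(−(θ − b)))
Exponent: (1.5 − 0.04) = 1.4600
1/(1 + e^{-1.4600}) = 0.8115
P = 0.8115

0.812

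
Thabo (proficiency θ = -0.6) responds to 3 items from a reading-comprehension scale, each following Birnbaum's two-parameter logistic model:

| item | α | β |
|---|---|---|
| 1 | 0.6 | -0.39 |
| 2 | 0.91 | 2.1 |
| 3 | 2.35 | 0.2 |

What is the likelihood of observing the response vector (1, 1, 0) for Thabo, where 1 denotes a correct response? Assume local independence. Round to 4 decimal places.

0.0321

P(θ) = 1 / (1 + exp(−α(θ − β)))
P_1 = 1/(1+e^{0.1260}) = 0.4685
P_2 = 1/(1+e^{2.4570}) = 0.0789
P_3 = 1/(1+e^{1.8800}) = 0.1324
L = P_1 × P_2 × (1−P_3) = 0.4685 × 0.0789 × 0.8676 = 0.03209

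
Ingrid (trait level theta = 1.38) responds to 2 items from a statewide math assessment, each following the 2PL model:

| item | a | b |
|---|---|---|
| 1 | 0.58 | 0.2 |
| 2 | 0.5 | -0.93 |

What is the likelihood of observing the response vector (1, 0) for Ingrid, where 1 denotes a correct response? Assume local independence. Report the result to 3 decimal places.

0.159

P(theta) = 1 / (1 + exp(−a(theta − b)))
P_1 = 1/(1+e^{-0.6844}) = 0.6647
P_2 = 1/(1+e^{-1.1550}) = 0.7604
L = P_1 × (1−P_2) = 0.6647 × 0.2396 = 0.15925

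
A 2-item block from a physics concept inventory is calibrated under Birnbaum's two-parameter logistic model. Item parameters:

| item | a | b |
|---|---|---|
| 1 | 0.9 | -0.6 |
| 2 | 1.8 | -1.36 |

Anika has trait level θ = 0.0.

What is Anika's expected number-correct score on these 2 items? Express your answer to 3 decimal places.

1.552

P(θ) = 1 / (1 + exp(−a(θ − b)))
P_1 = 1/(1+e^{-0.5400}) = 0.6318
P_2 = 1/(1+e^{-2.4480}) = 0.9204
E[score] = 0.6318 + 0.9204 = 1.5522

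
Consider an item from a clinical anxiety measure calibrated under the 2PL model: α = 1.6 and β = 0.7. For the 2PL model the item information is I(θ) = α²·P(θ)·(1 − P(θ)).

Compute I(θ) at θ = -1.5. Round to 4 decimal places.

P = 1/(1+e^{3.5200}) = 0.0287
P(1−P) = 0.0287 × 0.9713 = 0.0279
I = α² × P(1−P) = 1.6² × 0.0279 = 0.07148

0.0715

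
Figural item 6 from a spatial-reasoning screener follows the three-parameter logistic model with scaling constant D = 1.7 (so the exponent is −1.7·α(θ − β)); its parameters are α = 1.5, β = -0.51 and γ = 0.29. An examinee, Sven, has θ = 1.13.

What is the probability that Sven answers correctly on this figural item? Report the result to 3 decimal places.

P(θ) = γ + (1 − γ) · 1 / (1 + exp(−D·α(θ − β)))
Exponent: 1.7 × 1.5 × (1.13 − (-0.51)) = 4.1820
1/(1 + e^{-4.1820}) = 0.9850
P = 0.29 + 0.71 × 0.9850 = 0.9893

0.989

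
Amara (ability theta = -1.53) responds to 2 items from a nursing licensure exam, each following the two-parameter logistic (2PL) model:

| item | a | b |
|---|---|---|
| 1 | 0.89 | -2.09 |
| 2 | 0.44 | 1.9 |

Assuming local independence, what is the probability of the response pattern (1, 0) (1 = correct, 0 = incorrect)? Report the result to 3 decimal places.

P(theta) = 1 / (1 + exp(−a(theta − b)))
P_1 = 1/(1+e^{-0.4984}) = 0.6221
P_2 = 1/(1+e^{1.5092}) = 0.1811
L = P_1 × (1−P_2) = 0.6221 × 0.8189 = 0.50945

0.509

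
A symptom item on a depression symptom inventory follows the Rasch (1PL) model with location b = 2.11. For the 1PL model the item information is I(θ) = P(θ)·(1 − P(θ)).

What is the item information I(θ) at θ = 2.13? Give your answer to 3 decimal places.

0.250

P = 1/(1+e^{-0.0200}) = 0.5050
P(1−P) = 0.5050 × 0.4950 = 0.2500
I = P(1−P) = 0.24998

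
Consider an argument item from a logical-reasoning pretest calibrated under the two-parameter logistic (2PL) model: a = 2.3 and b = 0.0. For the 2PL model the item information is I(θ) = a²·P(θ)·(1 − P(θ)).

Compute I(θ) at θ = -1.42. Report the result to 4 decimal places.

0.1873

P = 1/(1+e^{3.2660}) = 0.0368
P(1−P) = 0.0368 × 0.9632 = 0.0354
I = a² × P(1−P) = 2.3² × 0.0354 = 0.18729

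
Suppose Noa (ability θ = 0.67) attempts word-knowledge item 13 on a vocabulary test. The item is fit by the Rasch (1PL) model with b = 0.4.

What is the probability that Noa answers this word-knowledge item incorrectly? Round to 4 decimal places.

P(θ) = 1 / (1 + exp(−(θ − b)))
Exponent: (0.67 − 0.4) = 0.2700
1/(1 + e^{-0.2700}) = 0.5671
P = 0.5671
P(incorrect) = 1 − 0.5671 = 0.4329

0.4329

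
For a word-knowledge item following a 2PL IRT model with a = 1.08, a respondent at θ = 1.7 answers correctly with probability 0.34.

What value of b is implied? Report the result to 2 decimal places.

P(θ) = 1 / (1 + exp(−a(θ − b)))
logit(0.34) = ln(0.34/0.66) = -0.6633
b = θ − logit/(a) = 1.7 − (-0.6633)/1.0800 = 2.3142

2.31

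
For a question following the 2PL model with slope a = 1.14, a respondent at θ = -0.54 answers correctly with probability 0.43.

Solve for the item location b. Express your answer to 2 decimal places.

-0.29

P(θ) = 1 / (1 + exp(−a(θ − b)))
logit(0.43) = ln(0.43/0.57) = -0.2819
b = θ − logit/(a) = -0.54 − (-0.2819)/1.1400 = -0.2928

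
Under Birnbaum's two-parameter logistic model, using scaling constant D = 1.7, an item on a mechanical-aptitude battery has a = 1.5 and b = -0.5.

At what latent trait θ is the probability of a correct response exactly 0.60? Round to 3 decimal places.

-0.341

P(θ) = 1 / (1 + exp(−D·a(θ − b)))
logit = ln(0.6000/0.4000) = 0.4055
θ = b + logit/(1.7·a) = -0.5 + 0.4055/2.5500 = -0.3410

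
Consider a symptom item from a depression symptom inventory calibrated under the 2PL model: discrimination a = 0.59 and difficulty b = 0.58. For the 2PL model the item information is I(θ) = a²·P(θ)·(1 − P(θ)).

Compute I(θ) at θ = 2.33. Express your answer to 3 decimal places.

P = 1/(1+e^{-1.0325}) = 0.7374
P(1−P) = 0.7374 × 0.2626 = 0.1936
I = a² × P(1−P) = 0.59² × 0.1936 = 0.06741

0.067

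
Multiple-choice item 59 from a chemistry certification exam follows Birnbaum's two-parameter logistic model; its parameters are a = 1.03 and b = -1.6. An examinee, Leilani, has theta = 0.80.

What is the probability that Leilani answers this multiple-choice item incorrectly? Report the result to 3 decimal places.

P(theta) = 1 / (1 + exp(−a(theta − b)))
Exponent: 1.03 × (0.80 − (-1.6)) = 2.4720
1/(1 + e^{-2.4720}) = 0.9222
P(incorrect) = 1 − 0.9222 = 0.0778

0.078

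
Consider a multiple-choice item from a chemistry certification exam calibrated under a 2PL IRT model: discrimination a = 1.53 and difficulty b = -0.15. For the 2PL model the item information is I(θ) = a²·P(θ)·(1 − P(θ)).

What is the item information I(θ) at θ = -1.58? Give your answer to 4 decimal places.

0.2123

P = 1/(1+e^{2.1879}) = 0.1008
P(1−P) = 0.1008 × 0.8992 = 0.0907
I = a² × P(1−P) = 1.53² × 0.0907 = 0.21226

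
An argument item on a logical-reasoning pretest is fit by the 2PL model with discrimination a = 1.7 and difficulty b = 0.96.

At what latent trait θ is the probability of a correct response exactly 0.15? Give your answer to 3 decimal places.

-0.060

P(θ) = 1 / (1 + exp(−a(θ − b)))
logit = ln(0.1500/0.8500) = -1.7346
θ = b + logit/(a) = 0.96 + (-1.7346)/1.7000 = -0.0604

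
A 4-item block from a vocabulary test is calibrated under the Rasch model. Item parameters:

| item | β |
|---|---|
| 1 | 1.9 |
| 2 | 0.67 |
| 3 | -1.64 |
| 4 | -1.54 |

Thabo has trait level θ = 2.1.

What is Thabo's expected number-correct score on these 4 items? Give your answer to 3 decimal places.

P(θ) = 1 / (1 + exp(−(θ − β)))
P_1 = 1/(1+e^{-0.2000}) = 0.5498
P_2 = 1/(1+e^{-1.4300}) = 0.8069
P_3 = 1/(1+e^{-3.7400}) = 0.9768
P_4 = 1/(1+e^{-3.6400}) = 0.9744
E[score] = 0.5498 + 0.8069 + 0.9768 + 0.9744 = 3.3080

3.308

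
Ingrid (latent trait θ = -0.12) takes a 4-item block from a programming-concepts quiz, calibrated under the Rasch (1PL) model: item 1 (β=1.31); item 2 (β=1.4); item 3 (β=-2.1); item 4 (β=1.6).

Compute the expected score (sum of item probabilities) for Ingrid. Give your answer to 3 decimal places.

P(θ) = 1 / (1 + exp(−(θ − β)))
P_1 = 1/(1+e^{1.4300}) = 0.1931
P_2 = 1/(1+e^{1.5200}) = 0.1795
P_3 = 1/(1+e^{-1.9800}) = 0.8787
P_4 = 1/(1+e^{1.7200}) = 0.1519
E[score] = 0.1931 + 0.1795 + 0.8787 + 0.1519 = 1.4031

1.403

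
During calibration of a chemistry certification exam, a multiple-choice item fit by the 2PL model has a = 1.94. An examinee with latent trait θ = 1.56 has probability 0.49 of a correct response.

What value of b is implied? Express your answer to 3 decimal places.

1.581

P(θ) = 1 / (1 + exp(−a(θ − b)))
logit(0.49) = ln(0.49/0.51) = -0.0400
b = θ − logit/(a) = 1.56 − (-0.0400)/1.9400 = 1.5806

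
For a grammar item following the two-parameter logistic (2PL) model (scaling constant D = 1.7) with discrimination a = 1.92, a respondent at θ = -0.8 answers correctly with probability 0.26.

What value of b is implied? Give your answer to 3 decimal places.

P(θ) = 1 / (1 + exp(−D·a(θ − b)))
logit(0.26) = ln(0.26/0.74) = -1.0460
b = θ − logit/(1.7·a) = -0.8 − (-1.0460)/3.2640 = -0.4795

-0.480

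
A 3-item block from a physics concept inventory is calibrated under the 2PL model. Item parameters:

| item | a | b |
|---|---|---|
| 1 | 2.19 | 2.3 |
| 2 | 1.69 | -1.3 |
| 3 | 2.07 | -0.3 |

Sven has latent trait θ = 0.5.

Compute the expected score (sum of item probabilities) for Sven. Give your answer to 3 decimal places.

P(θ) = 1 / (1 + exp(−a(θ − b)))
P_1 = 1/(1+e^{3.9420}) = 0.0190
P_2 = 1/(1+e^{-3.0420}) = 0.9544
P_3 = 1/(1+e^{-1.6560}) = 0.8397
E[score] = 0.0190 + 0.9544 + 0.8397 = 1.8132

1.813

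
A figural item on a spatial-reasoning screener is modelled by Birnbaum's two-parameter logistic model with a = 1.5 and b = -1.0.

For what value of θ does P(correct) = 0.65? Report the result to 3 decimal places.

-0.587

P(θ) = 1 / (1 + exp(−a(θ − b)))
logit = ln(0.6500/0.3500) = 0.6190
θ = b + logit/(a) = -1.0 + 0.6190/1.5000 = -0.5873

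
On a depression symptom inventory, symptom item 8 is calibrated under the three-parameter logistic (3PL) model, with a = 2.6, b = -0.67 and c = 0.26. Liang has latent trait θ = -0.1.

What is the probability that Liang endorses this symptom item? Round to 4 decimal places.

P(θ) = c + (1 − c) · 1 / (1 + exp(−a(θ − b)))
Exponent: 2.6 × (-0.1 − (-0.67)) = 1.4820
1/(1 + e^{-1.4820}) = 0.8149
P = 0.26 + 0.74 × 0.8149 = 0.8630

0.8630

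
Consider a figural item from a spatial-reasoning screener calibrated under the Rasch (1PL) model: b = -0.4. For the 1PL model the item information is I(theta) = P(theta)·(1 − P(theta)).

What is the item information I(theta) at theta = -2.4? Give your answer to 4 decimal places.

0.1050

P = 1/(1+e^{2.0000}) = 0.1192
P(1−P) = 0.1192 × 0.8808 = 0.1050
I = P(1−P) = 0.10499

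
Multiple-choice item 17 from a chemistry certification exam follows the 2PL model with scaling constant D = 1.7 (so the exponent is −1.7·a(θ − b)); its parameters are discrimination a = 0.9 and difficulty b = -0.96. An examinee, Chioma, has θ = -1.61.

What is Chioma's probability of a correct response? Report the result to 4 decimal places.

0.2700

P(θ) = 1 / (1 + exp(−D·a(θ − b)))
Exponent: 1.7 × 0.9 × (-1.61 − (-0.96)) = -0.9945
1/(1 + e^{0.9945}) = 0.2700
P = 0.2700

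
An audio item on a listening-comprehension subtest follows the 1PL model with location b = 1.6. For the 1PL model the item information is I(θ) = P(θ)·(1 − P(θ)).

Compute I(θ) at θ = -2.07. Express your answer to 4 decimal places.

0.0242

P = 1/(1+e^{3.6700}) = 0.0248
P(1−P) = 0.0248 × 0.9752 = 0.0242
I = P(1−P) = 0.02423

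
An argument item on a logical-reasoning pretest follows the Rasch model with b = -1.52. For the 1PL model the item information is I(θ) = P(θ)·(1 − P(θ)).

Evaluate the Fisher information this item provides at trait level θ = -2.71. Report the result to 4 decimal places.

P = 1/(1+e^{1.1900}) = 0.2333
P(1−P) = 0.2333 × 0.7667 = 0.1788
I = P(1−P) = 0.17885

0.1788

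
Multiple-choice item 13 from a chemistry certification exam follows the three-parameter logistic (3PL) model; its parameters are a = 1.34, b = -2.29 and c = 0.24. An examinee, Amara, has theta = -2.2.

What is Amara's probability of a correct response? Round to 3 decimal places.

0.643

P(theta) = c + (1 − c) · 1 / (1 + exp(−a(theta − b)))
Exponent: 1.34 × (-2.2 − (-2.29)) = 0.1206
1/(1 + e^{-0.1206}) = 0.5301
P = 0.24 + 0.76 × 0.5301 = 0.6429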